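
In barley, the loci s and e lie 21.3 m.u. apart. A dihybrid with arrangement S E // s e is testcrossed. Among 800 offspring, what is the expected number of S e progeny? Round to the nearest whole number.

A map distance of 21.3 m.u. corresponds to a recombination frequency of 0.213.
The F1 is S E / s e, so S e is a recombinant gamete class with expected frequency r/2 = 0.213/2 = 0.1065.
Expected number = 0.1065 × 800 = 85.20 ≈ 85.

85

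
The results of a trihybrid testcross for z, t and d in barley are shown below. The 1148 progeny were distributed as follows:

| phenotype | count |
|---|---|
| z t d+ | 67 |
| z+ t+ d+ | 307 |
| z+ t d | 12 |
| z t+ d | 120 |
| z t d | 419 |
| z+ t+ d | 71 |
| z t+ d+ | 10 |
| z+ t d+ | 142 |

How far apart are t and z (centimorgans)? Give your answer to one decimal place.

The two most frequent reciprocal classes, z t d and z+ t+ d+, are the parental types, so the F1 was z t d / z+ t+ d+.
The two rarest classes, z+ t d and z t+ d+, are the double crossovers. Comparing them with the parentals, only the z allele has switched, so z is the middle locus and the order is d – z – t.
Crossovers in the z–t interval produce the single-crossover classes z t+ d and z+ t d+ (120 + 142 = 262) plus the double crossovers (22).
RF(z–t) = (262 + 22) / 1148 = 284/1148 = 0.2474 → 24.7 centimorgans.

24.7 centimorgans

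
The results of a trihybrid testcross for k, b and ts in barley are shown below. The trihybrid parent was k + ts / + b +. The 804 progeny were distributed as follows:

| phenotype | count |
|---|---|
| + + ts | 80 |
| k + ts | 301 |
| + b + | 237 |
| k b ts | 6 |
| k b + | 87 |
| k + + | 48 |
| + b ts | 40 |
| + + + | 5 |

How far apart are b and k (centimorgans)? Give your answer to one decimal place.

22.1 centimorgans

The two rarest classes, k b ts and + + +, are the double crossovers. Comparing them with the parentals, only the b allele has switched, so b is the middle locus and the order is ts – b – k.
Crossovers in the b–k interval produce the single-crossover classes + + ts and k b + (80 + 87 = 167) plus the double crossovers (11).
RF(b–k) = (167 + 11) / 804 = 178/804 = 0.2214 → 22.1 centimorgans.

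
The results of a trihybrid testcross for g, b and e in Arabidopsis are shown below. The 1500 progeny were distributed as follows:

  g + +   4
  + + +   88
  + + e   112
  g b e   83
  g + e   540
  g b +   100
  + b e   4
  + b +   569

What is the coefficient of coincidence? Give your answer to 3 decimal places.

The two most frequent reciprocal classes, g + e and + b +, are the parental types, so the F1 was g + e / + b +.
The two rarest classes, g + + and + b e, are the double crossovers. Comparing them with the parentals, only the e allele has switched, so e is the middle locus and the order is g – e – b.
g–e: (212 + 8)/1500 = 0.1467; e–b: (171 + 8)/1500 = 0.1193.
Expected DCO frequency = 0.1467 × 0.1193 ≈ 0.01750; observed = 8/1500 ≈ 0.00533.
Coefficient of coincidence = 0.00533/0.01750 ≈ 0.305.

0.305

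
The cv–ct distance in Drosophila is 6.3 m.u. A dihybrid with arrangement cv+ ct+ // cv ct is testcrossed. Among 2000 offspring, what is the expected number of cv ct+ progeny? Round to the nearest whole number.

63

A map distance of 6.3 m.u. corresponds to a recombination frequency of 0.063.
The F1 is cv+ ct+ / cv ct, so cv ct+ is a recombinant gamete class with expected frequency r/2 = 0.063/2 = 0.0315.
Expected number = 0.0315 × 2000 = 63.00 ≈ 63.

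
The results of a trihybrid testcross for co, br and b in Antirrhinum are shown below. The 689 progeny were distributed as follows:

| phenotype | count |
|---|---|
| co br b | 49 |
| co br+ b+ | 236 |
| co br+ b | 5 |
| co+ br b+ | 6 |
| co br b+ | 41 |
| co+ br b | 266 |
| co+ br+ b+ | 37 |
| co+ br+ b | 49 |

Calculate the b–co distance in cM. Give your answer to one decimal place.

14.1 cM

The two most frequent reciprocal classes, co br+ b+ and co+ br b, are the parental types, so the F1 was co br+ b+ / co+ br b.
The two rarest classes, co br+ b and co+ br b+, are the double crossovers. Comparing them with the parentals, only the b allele has switched, so b is the middle locus and the order is co – b – br.
Crossovers in the co–b interval produce the single-crossover classes co+ br+ b+ and co br b (37 + 49 = 86) plus the double crossovers (11).
RF(co–b) = (86 + 11) / 689 = 97/689 = 0.1408 → 14.1 cM.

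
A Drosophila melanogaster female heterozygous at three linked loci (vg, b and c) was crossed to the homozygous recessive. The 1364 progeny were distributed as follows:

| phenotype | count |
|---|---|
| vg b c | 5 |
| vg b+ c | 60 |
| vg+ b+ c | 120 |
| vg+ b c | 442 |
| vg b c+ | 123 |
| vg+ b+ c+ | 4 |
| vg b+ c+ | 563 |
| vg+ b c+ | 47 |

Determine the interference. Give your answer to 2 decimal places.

0.58

The two most frequent reciprocal classes, vg b+ c+ and vg+ b c, are the parental types, so the F1 was vg b+ c+ / vg+ b c.
The two rarest classes, vg+ b+ c+ and vg b c, are the double crossovers. Comparing them with the parentals, only the vg allele has switched, so vg is the middle locus and the order is c – vg – b.
c–vg: (107 + 9)/1364 = 0.0850; vg–b: (243 + 9)/1364 = 0.1848.
Expected DCO frequency = 0.0850 × 0.1848 ≈ 0.01571; observed = 9/1364 ≈ 0.00660.
Coefficient of coincidence = 0.00660/0.01571 ≈ 0.42; interference = 1 − 0.42 = 0.58.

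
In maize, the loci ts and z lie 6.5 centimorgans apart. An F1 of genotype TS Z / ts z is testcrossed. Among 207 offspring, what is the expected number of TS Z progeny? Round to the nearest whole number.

97

A map distance of 6.5 centimorgans corresponds to a recombination frequency of 0.065.
The F1 is TS Z / ts z, so TS Z is a parental gamete class with expected frequency (1 − r)/2 = 0.935/2 = 0.4675.
Expected number = 0.4675 × 207 = 96.77 ≈ 97.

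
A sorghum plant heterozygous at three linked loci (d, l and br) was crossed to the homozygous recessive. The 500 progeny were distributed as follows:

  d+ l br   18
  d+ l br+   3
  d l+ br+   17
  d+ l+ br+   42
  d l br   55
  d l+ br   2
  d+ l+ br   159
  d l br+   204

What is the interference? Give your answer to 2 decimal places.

0.39

The two most frequent reciprocal classes, d+ l+ br and d l br+, are the parental types, so the F1 was d+ l+ br / d l br+.
The two rarest classes, d l+ br and d+ l br+, are the double crossovers. Comparing them with the parentals, only the d allele has switched, so d is the middle locus and the order is l – d – br.
l–d: (35 + 5)/500 = 0.0800; d–br: (97 + 5)/500 = 0.2040.
Expected DCO frequency = 0.0800 × 0.2040 ≈ 0.01632; observed = 5/500 ≈ 0.01000.
Coefficient of coincidence = 0.01000/0.01632 ≈ 0.61; interference = 1 − 0.61 = 0.39.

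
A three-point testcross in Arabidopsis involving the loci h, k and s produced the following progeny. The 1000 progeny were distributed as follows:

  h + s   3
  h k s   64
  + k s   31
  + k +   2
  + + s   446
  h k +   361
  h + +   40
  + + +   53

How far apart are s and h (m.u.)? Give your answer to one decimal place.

The two most frequent reciprocal classes, + + s and h k +, are the parental types, so the F1 was + + s / h k +.
The two rarest classes, h + s and + k +, are the double crossovers. Comparing them with the parentals, only the h allele has switched, so h is the middle locus and the order is s – h – k.
Crossovers in the s–h interval produce the single-crossover classes + + + and h k s (53 + 64 = 117) plus the double crossovers (5).
RF(s–h) = (117 + 5) / 1000 = 122/1000 = 0.1220 → 12.2 m.u.

12.2 m.u.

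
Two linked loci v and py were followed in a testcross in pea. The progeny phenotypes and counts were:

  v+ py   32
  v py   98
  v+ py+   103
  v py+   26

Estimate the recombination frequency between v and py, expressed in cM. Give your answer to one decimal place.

22.4 cM

The two most frequent classes, v+ py+ (103) and v py (98), are the parental types, so the F1 was v+ py+ / v py.
The recombinant classes are v+ py and v py+: 32 + 26 = 58.
Recombination frequency = 58/259 = 0.2239 ≈ 22.4%, i.e. 22.4 cM.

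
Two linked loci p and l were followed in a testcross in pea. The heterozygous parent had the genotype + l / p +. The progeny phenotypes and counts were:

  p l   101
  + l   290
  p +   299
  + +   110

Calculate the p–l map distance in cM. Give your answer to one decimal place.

26.4 cM

The recombinant classes are + + and p l: 110 + 101 = 211.
Recombination frequency = 211/800 = 0.2637 ≈ 26.4%, i.e. 26.4 cM.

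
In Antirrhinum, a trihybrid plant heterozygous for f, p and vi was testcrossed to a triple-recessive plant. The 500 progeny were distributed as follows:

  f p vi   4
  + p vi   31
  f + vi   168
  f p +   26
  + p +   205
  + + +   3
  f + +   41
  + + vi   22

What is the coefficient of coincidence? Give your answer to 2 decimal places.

The two most frequent reciprocal classes, + p + and f + vi, are the parental types, so the F1 was + p + / f + vi.
The two rarest classes, + + + and f p vi, are the double crossovers. Comparing them with the parentals, only the p allele has switched, so p is the middle locus and the order is vi – p – f.
vi–p: (72 + 7)/500 = 0.1580; p–f: (48 + 7)/500 = 0.1100.
Expected DCO frequency = 0.1580 × 0.1100 ≈ 0.01738; observed = 7/500 ≈ 0.01400.
Coefficient of coincidence = 0.01400/0.01738 ≈ 0.81.

0.81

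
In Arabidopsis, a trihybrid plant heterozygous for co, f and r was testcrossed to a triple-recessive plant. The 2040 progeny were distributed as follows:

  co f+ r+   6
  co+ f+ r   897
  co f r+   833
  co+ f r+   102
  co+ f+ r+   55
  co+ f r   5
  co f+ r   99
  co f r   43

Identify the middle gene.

f

The two most frequent reciprocal classes, co f r+ and co+ f+ r, are the parental types, so the F1 was co f r+ / co+ f+ r.
The two rarest classes, co f+ r+ and co+ f r, are the double crossovers. Comparing them with the parentals, only the f allele has switched, so f is the middle locus and the order is co – f – r.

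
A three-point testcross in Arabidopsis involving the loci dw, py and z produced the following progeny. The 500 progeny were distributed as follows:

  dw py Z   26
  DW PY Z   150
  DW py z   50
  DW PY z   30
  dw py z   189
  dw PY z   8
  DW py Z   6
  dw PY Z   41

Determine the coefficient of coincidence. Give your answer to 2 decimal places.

The two most frequent reciprocal classes, dw py z and DW PY Z, are the parental types, so the F1 was dw py z / DW PY Z.
The two rarest classes, dw PY z and DW py Z, are the double crossovers. Comparing them with the parentals, only the py allele has switched, so py is the middle locus and the order is z – py – dw.
z–py: (56 + 14)/500 = 0.1400; py–dw: (91 + 14)/500 = 0.2100.
Expected DCO frequency = 0.1400 × 0.2100 ≈ 0.02940; observed = 14/500 ≈ 0.02800.
Coefficient of coincidence = 0.02800/0.02940 ≈ 0.95.

0.95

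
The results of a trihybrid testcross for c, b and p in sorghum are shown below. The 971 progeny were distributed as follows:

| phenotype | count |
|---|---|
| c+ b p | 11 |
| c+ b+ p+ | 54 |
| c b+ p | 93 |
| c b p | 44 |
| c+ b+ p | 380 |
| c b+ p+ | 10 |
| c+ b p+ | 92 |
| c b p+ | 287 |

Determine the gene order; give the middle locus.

The two most frequent reciprocal classes, c+ b+ p and c b p+, are the parental types, so the F1 was c+ b+ p / c b p+.
The two rarest classes, c+ b p and c b+ p+, are the double crossovers. Comparing them with the parentals, only the b allele has switched, so b is the middle locus and the order is p – b – c.

b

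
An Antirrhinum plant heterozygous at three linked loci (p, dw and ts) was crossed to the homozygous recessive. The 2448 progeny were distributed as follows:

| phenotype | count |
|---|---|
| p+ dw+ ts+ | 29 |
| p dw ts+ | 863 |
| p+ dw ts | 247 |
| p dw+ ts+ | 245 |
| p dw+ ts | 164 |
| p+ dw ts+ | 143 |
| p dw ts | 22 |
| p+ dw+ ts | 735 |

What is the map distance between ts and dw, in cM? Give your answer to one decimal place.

The two most frequent reciprocal classes, p+ dw+ ts and p dw ts+, are the parental types, so the F1 was p+ dw+ ts / p dw ts+.
The two rarest classes, p+ dw+ ts+ and p dw ts, are the double crossovers. Comparing them with the parentals, only the ts allele has switched, so ts is the middle locus and the order is p – ts – dw.
Crossovers in the ts–dw interval produce the single-crossover classes p+ dw ts and p dw+ ts+ (247 + 245 = 492) plus the double crossovers (51).
RF(ts–dw) = (492 + 51) / 2448 = 543/2448 = 0.2218 → 22.2 cM.

22.2 cM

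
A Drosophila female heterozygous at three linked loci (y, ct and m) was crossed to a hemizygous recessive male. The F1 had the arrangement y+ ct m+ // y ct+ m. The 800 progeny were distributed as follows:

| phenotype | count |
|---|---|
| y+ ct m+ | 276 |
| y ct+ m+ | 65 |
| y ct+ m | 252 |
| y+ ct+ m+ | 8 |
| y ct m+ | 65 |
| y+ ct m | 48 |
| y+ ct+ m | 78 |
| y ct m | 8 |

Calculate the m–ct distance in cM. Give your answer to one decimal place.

16.1 cM

The two rarest classes, y+ ct+ m+ and y ct m, are the double crossovers. Comparing them with the parentals, only the ct allele has switched, so ct is the middle locus and the order is m – ct – y.
Crossovers in the m–ct interval produce the single-crossover classes y+ ct m and y ct+ m+ (48 + 65 = 113) plus the double crossovers (16).
RF(m–ct) = (113 + 16) / 800 = 129/800 = 0.1613 → 16.1 cM.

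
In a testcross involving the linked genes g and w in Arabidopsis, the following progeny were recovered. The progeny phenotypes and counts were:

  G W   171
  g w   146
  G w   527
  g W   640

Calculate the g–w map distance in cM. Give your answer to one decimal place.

21.4 cM

The two most frequent classes, G w (527) and g W (640), are the parental types, so the F1 was G w / g W.
The recombinant classes are G W and g w: 171 + 146 = 317.
Recombination frequency = 317/1484 = 0.2136 ≈ 21.4%, i.e. 21.4 cM.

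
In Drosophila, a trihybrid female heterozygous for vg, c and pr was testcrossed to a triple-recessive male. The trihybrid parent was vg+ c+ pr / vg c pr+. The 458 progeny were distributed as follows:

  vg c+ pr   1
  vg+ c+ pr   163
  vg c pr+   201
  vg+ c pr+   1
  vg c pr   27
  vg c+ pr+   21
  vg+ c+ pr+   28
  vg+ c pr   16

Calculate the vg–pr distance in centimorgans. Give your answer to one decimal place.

12.4 centimorgans

The two rarest classes, vg c+ pr and vg+ c pr+, are the double crossovers. Comparing them with the parentals, only the vg allele has switched, so vg is the middle locus and the order is c – vg – pr.
Crossovers in the vg–pr interval produce the single-crossover classes vg+ c+ pr+ and vg c pr (28 + 27 = 55) plus the double crossovers (2).
RF(vg–pr) = (55 + 2) / 458 = 57/458 = 0.1245 → 12.4 centimorgans.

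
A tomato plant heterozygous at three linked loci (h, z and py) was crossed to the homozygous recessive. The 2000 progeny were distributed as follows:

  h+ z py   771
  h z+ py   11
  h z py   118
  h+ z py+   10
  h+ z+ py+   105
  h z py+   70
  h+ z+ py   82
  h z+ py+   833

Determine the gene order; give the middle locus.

py

The two most frequent reciprocal classes, h+ z py and h z+ py+, are the parental types, so the F1 was h+ z py / h z+ py+.
The two rarest classes, h+ z py+ and h z+ py, are the double crossovers. Comparing them with the parentals, only the py allele has switched, so py is the middle locus and the order is h – py – z.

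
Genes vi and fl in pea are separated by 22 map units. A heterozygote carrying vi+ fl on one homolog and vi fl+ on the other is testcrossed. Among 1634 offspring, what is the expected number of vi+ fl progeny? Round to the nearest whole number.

A map distance of 22 map units corresponds to a recombination frequency of 0.220.
The F1 is vi+ fl / vi fl+, so vi+ fl is a parental gamete class with expected frequency (1 − r)/2 = 0.780/2 = 0.3900.
Expected number = 0.3900 × 1634 = 637.26 ≈ 637.

637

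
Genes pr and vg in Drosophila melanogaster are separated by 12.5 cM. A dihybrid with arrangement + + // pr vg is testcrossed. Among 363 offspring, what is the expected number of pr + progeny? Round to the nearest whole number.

23

A map distance of 12.5 cM corresponds to a recombination frequency of 0.125.
The F1 is + + / pr vg, so pr + is a recombinant gamete class with expected frequency r/2 = 0.125/2 = 0.0625.
Expected number = 0.0625 × 363 = 22.69 ≈ 23.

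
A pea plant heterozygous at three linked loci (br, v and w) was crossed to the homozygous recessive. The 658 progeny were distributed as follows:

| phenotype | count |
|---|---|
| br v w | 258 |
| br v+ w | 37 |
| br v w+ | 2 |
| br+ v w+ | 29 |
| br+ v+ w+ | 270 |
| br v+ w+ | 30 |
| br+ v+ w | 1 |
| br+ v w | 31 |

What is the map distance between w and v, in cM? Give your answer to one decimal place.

The two most frequent reciprocal classes, br+ v+ w+ and br v w, are the parental types, so the F1 was br+ v+ w+ / br v w.
The two rarest classes, br+ v+ w and br v w+, are the double crossovers. Comparing them with the parentals, only the w allele has switched, so w is the middle locus and the order is v – w – br.
Crossovers in the v–w interval produce the single-crossover classes br+ v w+ and br v+ w (29 + 37 = 66) plus the double crossovers (3).
RF(v–w) = (66 + 3) / 658 = 69/658 = 0.1049 → 10.5 cM.

10.5 cM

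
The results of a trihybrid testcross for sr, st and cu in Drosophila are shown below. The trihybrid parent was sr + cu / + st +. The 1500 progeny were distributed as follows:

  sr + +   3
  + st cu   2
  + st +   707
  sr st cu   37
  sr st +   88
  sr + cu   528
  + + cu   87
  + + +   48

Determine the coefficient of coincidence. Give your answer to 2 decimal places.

The two rarest classes, sr + + and + st cu, are the double crossovers. Comparing them with the parentals, only the cu allele has switched, so cu is the middle locus and the order is st – cu – sr.
st–cu: (85 + 5)/1500 = 0.0600; cu–sr: (175 + 5)/1500 = 0.1200.
Expected DCO frequency = 0.0600 × 0.1200 ≈ 0.00720; observed = 5/1500 ≈ 0.00333.
Coefficient of coincidence = 0.00333/0.00720 ≈ 0.46.

0.46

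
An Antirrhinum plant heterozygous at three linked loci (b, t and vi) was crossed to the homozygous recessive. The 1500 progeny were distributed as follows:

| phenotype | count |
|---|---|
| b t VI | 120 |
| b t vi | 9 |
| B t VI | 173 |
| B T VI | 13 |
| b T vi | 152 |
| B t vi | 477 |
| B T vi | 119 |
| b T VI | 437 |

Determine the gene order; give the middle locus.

The two most frequent reciprocal classes, b T VI and B t vi, are the parental types, so the F1 was b T VI / B t vi.
The two rarest classes, B T VI and b t vi, are the double crossovers. Comparing them with the parentals, only the b allele has switched, so b is the middle locus and the order is vi – b – t.

b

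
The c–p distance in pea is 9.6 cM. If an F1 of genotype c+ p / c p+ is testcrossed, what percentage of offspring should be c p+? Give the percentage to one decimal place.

A map distance of 9.6 cM corresponds to a recombination frequency of 0.096.
The F1 is c+ p / c p+, so c p+ is a parental gamete class with expected frequency (1 − r)/2 = 0.904/2 = 0.4520.
That is 0.4520 = 45.2% of the progeny.

45.2%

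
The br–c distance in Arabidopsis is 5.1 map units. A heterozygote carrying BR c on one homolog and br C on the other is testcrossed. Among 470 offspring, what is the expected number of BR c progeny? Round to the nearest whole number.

A map distance of 5.1 map units corresponds to a recombination frequency of 0.051.
The F1 is BR c / br C, so BR c is a parental gamete class with expected frequency (1 − r)/2 = 0.949/2 = 0.4745.
Expected number = 0.4745 × 470 = 223.01 ≈ 223.

223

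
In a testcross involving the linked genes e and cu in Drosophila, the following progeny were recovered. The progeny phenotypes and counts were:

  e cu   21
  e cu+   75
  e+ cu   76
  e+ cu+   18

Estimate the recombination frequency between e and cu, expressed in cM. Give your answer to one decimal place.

The two most frequent classes, e+ cu (76) and e cu+ (75), are the parental types, so the F1 was e+ cu / e cu+.
The recombinant classes are e+ cu+ and e cu: 18 + 21 = 39.
Recombination frequency = 39/190 = 0.2053 ≈ 20.5%, i.e. 20.5 cM.

20.5 cM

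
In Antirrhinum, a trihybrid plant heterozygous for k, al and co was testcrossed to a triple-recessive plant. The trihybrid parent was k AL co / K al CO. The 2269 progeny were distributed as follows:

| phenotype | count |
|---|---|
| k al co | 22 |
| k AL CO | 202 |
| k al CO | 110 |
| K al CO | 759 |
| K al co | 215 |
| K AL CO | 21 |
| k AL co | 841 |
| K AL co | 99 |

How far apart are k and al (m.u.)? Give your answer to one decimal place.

11.1 m.u.

The two rarest classes, k al co and K AL CO, are the double crossovers. Comparing them with the parentals, only the al allele has switched, so al is the middle locus and the order is k – al – co.
Crossovers in the k–al interval produce the single-crossover classes K AL co and k al CO (99 + 110 = 209) plus the double crossovers (43).
RF(k–al) = (209 + 43) / 2269 = 252/2269 = 0.1111 → 11.1 m.u.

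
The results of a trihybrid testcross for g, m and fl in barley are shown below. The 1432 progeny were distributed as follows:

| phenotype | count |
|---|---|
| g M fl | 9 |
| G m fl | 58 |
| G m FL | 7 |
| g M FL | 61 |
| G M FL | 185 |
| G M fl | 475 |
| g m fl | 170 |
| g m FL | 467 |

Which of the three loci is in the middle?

g

The two most frequent reciprocal classes, G M fl and g m FL, are the parental types, so the F1 was G M fl / g m FL.
The two rarest classes, g M fl and G m FL, are the double crossovers. Comparing them with the parentals, only the g allele has switched, so g is the middle locus and the order is m – g – fl.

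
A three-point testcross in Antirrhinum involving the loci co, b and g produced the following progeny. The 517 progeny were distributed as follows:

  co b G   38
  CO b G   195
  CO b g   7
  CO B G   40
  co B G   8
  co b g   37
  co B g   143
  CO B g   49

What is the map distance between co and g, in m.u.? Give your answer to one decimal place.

19.7 m.u.

The two most frequent reciprocal classes, CO b G and co B g, are the parental types, so the F1 was CO b G / co B g.
The two rarest classes, CO b g and co B G, are the double crossovers. Comparing them with the parentals, only the g allele has switched, so g is the middle locus and the order is b – g – co.
Crossovers in the g–co interval produce the single-crossover classes co b G and CO B g (38 + 49 = 87) plus the double crossovers (15).
RF(g–co) = (87 + 15) / 517 = 102/517 = 0.1973 → 19.7 m.u.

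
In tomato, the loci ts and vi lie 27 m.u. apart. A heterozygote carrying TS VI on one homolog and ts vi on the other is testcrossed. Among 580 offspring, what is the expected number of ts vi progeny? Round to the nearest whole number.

212

A map distance of 27 m.u. corresponds to a recombination frequency of 0.270.
The F1 is TS VI / ts vi, so ts vi is a parental gamete class with expected frequency (1 − r)/2 = 0.730/2 = 0.3650.
Expected number = 0.3650 × 580 = 211.70 ≈ 212.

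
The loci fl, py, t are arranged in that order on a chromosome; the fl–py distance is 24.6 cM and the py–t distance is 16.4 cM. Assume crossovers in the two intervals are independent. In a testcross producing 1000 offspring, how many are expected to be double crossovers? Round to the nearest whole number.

40

Map distances give recombination frequencies of 0.246 and 0.164 for the two intervals.
With no interference, expected double-crossover frequency = 0.246 × 0.164 = 0.04034.
Expected number = 0.04034 × 1000 = 40.34 ≈ 40.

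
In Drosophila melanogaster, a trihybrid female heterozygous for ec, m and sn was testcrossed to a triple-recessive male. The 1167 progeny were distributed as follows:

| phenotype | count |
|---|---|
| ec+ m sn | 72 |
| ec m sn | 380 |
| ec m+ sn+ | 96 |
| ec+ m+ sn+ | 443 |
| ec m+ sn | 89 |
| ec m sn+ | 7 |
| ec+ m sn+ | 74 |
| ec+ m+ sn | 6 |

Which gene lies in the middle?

sn

The two most frequent reciprocal classes, ec+ m+ sn+ and ec m sn, are the parental types, so the F1 was ec+ m+ sn+ / ec m sn.
The two rarest classes, ec+ m+ sn and ec m sn+, are the double crossovers. Comparing them with the parentals, only the sn allele has switched, so sn is the middle locus and the order is m – sn – ec.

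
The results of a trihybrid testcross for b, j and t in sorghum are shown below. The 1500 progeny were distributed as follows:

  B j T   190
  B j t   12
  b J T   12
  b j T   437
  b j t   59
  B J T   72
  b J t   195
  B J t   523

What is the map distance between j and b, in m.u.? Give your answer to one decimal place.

The two most frequent reciprocal classes, B J t and b j T, are the parental types, so the F1 was B J t / b j T.
The two rarest classes, B j t and b J T, are the double crossovers. Comparing them with the parentals, only the j allele has switched, so j is the middle locus and the order is b – j – t.
Crossovers in the b–j interval produce the single-crossover classes b J t and B j T (195 + 190 = 385) plus the double crossovers (24).
RF(b–j) = (385 + 24) / 1500 = 409/1500 = 0.2727 → 27.3 m.u.

27.3 m.u.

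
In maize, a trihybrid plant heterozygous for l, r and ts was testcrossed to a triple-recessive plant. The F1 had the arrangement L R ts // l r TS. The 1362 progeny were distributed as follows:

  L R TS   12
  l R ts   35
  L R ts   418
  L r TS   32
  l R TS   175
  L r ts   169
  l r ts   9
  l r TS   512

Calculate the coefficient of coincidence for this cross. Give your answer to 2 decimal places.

The two rarest classes, L R TS and l r ts, are the double crossovers. Comparing them with the parentals, only the ts allele has switched, so ts is the middle locus and the order is r – ts – l.
r–ts: (344 + 21)/1362 = 0.2680; ts–l: (67 + 21)/1362 = 0.0646.
Expected DCO frequency = 0.2680 × 0.0646 ≈ 0.01731; observed = 21/1362 ≈ 0.01542.
Coefficient of coincidence = 0.01542/0.01731 ≈ 0.89.

0.89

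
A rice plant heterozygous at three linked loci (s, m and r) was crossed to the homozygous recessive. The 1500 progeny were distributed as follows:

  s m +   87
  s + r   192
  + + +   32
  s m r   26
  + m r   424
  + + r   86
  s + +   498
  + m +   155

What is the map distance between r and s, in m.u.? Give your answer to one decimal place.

The two most frequent reciprocal classes, s + + and + m r, are the parental types, so the F1 was s + + / + m r.
The two rarest classes, + + + and s m r, are the double crossovers. Comparing them with the parentals, only the s allele has switched, so s is the middle locus and the order is m – s – r.
Crossovers in the s–r interval produce the single-crossover classes s + r and + m + (192 + 155 = 347) plus the double crossovers (58).
RF(s–r) = (347 + 58) / 1500 = 405/1500 = 0.2700 → 27.0 m.u.

27.0 m.u.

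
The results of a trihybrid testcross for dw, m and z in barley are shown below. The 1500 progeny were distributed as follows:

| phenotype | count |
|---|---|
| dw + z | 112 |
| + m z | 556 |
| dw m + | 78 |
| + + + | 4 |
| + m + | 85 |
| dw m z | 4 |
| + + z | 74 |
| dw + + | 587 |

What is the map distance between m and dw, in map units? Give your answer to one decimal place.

10.7 map units

The two most frequent reciprocal classes, dw + + and + m z, are the parental types, so the F1 was dw + + / + m z.
The two rarest classes, + + + and dw m z, are the double crossovers. Comparing them with the parentals, only the dw allele has switched, so dw is the middle locus and the order is m – dw – z.
Crossovers in the m–dw interval produce the single-crossover classes dw m + and + + z (78 + 74 = 152) plus the double crossovers (8).
RF(m–dw) = (152 + 8) / 1500 = 160/1500 = 0.1067 → 10.7 map units.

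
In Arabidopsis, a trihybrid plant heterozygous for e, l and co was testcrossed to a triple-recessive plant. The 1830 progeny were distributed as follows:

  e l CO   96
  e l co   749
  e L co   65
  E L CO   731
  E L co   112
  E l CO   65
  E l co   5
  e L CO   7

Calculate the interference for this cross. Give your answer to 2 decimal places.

The two most frequent reciprocal classes, E L CO and e l co, are the parental types, so the F1 was E L CO / e l co.
The two rarest classes, e L CO and E l co, are the double crossovers. Comparing them with the parentals, only the e allele has switched, so e is the middle locus and the order is l – e – co.
l–e: (130 + 12)/1830 = 0.0776; e–co: (208 + 12)/1830 = 0.1202.
Expected DCO frequency = 0.0776 × 0.1202 ≈ 0.00933; observed = 12/1830 ≈ 0.00656.
Coefficient of coincidence = 0.00656/0.00933 ≈ 0.70; interference = 1 − 0.70 = 0.30.

0.30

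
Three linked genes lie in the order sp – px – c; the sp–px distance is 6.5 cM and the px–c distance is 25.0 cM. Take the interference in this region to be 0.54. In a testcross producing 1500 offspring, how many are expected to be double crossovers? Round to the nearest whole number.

11

Map distances give recombination frequencies of 0.065 and 0.250 for the two intervals.
With interference 0.54 (so coincidence = 0.46), expected double-crossover frequency = 0.065 × 0.250 × 0.46 = 0.00747.
Expected number = 0.00747 × 1500 = 11.21 ≈ 11.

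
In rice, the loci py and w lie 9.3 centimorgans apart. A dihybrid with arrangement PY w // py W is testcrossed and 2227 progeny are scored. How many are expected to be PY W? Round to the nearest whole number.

104

A map distance of 9.3 centimorgans corresponds to a recombination frequency of 0.093.
The F1 is PY w / py W, so PY W is a recombinant gamete class with expected frequency r/2 = 0.093/2 = 0.0465.
Expected number = 0.0465 × 2227 = 103.56 ≈ 104.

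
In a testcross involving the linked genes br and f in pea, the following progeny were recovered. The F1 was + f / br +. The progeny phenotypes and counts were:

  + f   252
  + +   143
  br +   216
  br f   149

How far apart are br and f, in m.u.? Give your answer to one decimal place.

The recombinant classes are + + and br f: 143 + 149 = 292.
Recombination frequency = 292/760 = 0.3842 ≈ 38.4%, i.e. 38.4 m.u.

38.4 m.u.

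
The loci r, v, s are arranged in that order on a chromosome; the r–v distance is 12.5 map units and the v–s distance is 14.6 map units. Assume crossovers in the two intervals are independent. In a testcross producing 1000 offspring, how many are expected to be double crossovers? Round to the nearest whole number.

Map distances give recombination frequencies of 0.125 and 0.146 for the two intervals.
With no interference, expected double-crossover frequency = 0.125 × 0.146 = 0.01825.
Expected number = 0.01825 × 1000 = 18.25 ≈ 18.

18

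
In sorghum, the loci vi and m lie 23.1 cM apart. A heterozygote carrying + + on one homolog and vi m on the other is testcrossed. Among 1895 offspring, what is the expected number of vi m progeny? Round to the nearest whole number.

A map distance of 23.1 cM corresponds to a recombination frequency of 0.231.
The F1 is + + / vi m, so vi m is a parental gamete class with expected frequency (1 − r)/2 = 0.769/2 = 0.3845.
Expected number = 0.3845 × 1895 = 728.63 ≈ 729.

729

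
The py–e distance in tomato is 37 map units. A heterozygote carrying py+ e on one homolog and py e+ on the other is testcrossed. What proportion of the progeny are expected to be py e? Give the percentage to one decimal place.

18.5%

A map distance of 37 map units corresponds to a recombination frequency of 0.370.
The F1 is py+ e / py e+, so py e is a recombinant gamete class with expected frequency r/2 = 0.370/2 = 0.1850.
That is 0.1850 = 18.5% of the progeny.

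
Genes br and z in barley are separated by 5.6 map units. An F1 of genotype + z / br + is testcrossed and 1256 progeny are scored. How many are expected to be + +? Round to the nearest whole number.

A map distance of 5.6 map units corresponds to a recombination frequency of 0.056.
The F1 is + z / br +, so + + is a recombinant gamete class with expected frequency r/2 = 0.056/2 = 0.0280.
Expected number = 0.0280 × 1256 = 35.17 ≈ 35.

35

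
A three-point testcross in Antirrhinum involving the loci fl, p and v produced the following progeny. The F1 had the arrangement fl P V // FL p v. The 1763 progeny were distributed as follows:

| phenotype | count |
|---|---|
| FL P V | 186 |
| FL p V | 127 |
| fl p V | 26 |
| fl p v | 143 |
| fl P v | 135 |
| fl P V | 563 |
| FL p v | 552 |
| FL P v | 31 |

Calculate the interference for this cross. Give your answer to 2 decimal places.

0.18

The two rarest classes, fl p V and FL P v, are the double crossovers. Comparing them with the parentals, only the p allele has switched, so p is the middle locus and the order is v – p – fl.
v–p: (262 + 57)/1763 = 0.1809; p–fl: (329 + 57)/1763 = 0.2189.
Expected DCO frequency = 0.1809 × 0.2189 ≈ 0.03960; observed = 57/1763 ≈ 0.03233.
Coefficient of coincidence = 0.03233/0.03960 ≈ 0.82; interference = 1 − 0.82 = 0.18.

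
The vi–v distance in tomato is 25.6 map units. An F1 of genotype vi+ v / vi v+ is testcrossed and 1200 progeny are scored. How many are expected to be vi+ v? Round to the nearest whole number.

A map distance of 25.6 map units corresponds to a recombination frequency of 0.256.
The F1 is vi+ v / vi v+, so vi+ v is a parental gamete class with expected frequency (1 − r)/2 = 0.744/2 = 0.3720.
Expected number = 0.3720 × 1200 = 446.40 ≈ 446.

446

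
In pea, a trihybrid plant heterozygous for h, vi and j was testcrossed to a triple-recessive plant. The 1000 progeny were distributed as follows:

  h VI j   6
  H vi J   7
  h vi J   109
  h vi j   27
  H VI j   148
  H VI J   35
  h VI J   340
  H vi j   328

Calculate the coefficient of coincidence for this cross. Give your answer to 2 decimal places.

The two most frequent reciprocal classes, H vi j and h VI J, are the parental types, so the F1 was H vi j / h VI J.
The two rarest classes, H vi J and h VI j, are the double crossovers. Comparing them with the parentals, only the j allele has switched, so j is the middle locus and the order is h – j – vi.
h–j: (62 + 13)/1000 = 0.0750; j–vi: (257 + 13)/1000 = 0.2700.
Expected DCO frequency = 0.0750 × 0.2700 ≈ 0.02025; observed = 13/1000 ≈ 0.01300.
Coefficient of coincidence = 0.01300/0.02025 ≈ 0.64.

0.64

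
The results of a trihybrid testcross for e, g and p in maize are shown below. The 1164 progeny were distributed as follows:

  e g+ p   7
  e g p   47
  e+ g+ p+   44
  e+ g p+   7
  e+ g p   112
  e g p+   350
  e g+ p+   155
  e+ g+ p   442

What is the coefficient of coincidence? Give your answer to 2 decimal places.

The two most frequent reciprocal classes, e g p+ and e+ g+ p, are the parental types, so the F1 was e g p+ / e+ g+ p.
The two rarest classes, e+ g p+ and e g+ p, are the double crossovers. Comparing them with the parentals, only the e allele has switched, so e is the middle locus and the order is p – e – g.
p–e: (91 + 14)/1164 = 0.0902; e–g: (267 + 14)/1164 = 0.2414.
Expected DCO frequency = 0.0902 × 0.2414 ≈ 0.02177; observed = 14/1164 ≈ 0.01203.
Coefficient of coincidence = 0.01203/0.02177 ≈ 0.55.

0.55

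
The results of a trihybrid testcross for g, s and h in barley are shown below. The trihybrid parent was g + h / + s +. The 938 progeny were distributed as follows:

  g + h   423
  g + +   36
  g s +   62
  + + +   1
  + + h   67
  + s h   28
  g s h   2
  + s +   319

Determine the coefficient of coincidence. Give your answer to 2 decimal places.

0.32

The two rarest classes, g s h and + + +, are the double crossovers. Comparing them with the parentals, only the s allele has switched, so s is the middle locus and the order is g – s – h.
g–s: (129 + 3)/938 = 0.1407; s–h: (64 + 3)/938 = 0.0714.
Expected DCO frequency = 0.1407 × 0.0714 ≈ 0.01005; observed = 3/938 ≈ 0.00320.
Coefficient of coincidence = 0.00320/0.01005 ≈ 0.32.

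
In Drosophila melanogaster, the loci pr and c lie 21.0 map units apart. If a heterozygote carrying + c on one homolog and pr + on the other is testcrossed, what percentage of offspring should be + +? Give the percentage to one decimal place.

10.5%

A map distance of 21.0 map units corresponds to a recombination frequency of 0.210.
The F1 is + c / pr +, so + + is a recombinant gamete class with expected frequency r/2 = 0.210/2 = 0.1050.
That is 0.1050 = 10.5% of the progeny.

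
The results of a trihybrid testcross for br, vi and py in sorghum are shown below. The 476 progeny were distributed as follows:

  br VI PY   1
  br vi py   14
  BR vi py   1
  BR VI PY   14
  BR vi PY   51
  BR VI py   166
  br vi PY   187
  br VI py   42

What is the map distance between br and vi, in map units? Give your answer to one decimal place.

20.0 map units

The two most frequent reciprocal classes, br vi PY and BR VI py, are the parental types, so the F1 was br vi PY / BR VI py.
The two rarest classes, br VI PY and BR vi py, are the double crossovers. Comparing them with the parentals, only the vi allele has switched, so vi is the middle locus and the order is py – vi – br.
Crossovers in the vi–br interval produce the single-crossover classes BR vi PY and br VI py (51 + 42 = 93) plus the double crossovers (2).
RF(vi–br) = (93 + 2) / 476 = 95/476 = 0.1996 → 20.0 map units.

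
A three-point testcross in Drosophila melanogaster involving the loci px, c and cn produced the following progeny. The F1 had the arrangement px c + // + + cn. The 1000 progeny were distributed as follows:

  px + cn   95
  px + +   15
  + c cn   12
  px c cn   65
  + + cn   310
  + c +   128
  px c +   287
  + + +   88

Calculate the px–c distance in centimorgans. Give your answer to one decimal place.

The two rarest classes, px + + and + c cn, are the double crossovers. Comparing them with the parentals, only the c allele has switched, so c is the middle locus and the order is px – c – cn.
Crossovers in the px–c interval produce the single-crossover classes + c + and px + cn (128 + 95 = 223) plus the double crossovers (27).
RF(px–c) = (223 + 27) / 1000 = 250/1000 = 0.2500 → 25.0 centimorgans.

25.0 centimorgans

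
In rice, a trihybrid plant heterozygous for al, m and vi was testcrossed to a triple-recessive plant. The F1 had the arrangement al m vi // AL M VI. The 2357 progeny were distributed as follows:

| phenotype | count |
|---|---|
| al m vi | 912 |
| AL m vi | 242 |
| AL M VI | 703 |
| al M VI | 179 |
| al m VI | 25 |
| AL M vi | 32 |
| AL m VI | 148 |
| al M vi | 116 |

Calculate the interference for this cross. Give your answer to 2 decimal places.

0.12

The two rarest classes, al m VI and AL M vi, are the double crossovers. Comparing them with the parentals, only the vi allele has switched, so vi is the middle locus and the order is m – vi – al.
m–vi: (264 + 57)/2357 = 0.1362; vi–al: (421 + 57)/2357 = 0.2028.
Expected DCO frequency = 0.1362 × 0.2028 ≈ 0.02762; observed = 57/2357 ≈ 0.02418.
Coefficient of coincidence = 0.02418/0.02762 ≈ 0.88; interference = 1 − 0.88 = 0.12.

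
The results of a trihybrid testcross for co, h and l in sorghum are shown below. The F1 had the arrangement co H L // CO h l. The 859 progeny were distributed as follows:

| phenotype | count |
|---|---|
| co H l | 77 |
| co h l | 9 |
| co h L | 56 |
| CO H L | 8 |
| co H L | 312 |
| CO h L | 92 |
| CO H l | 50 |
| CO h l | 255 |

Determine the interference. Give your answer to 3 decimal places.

The two rarest classes, CO H L and co h l, are the double crossovers. Comparing them with the parentals, only the co allele has switched, so co is the middle locus and the order is h – co – l.
h–co: (106 + 17)/859 = 0.1432; co–l: (169 + 17)/859 = 0.2165.
Expected DCO frequency = 0.1432 × 0.2165 ≈ 0.03100; observed = 17/859 ≈ 0.01979.
Coefficient of coincidence = 0.01979/0.03100 ≈ 0.638; interference = 1 − 0.638 = 0.362.

0.362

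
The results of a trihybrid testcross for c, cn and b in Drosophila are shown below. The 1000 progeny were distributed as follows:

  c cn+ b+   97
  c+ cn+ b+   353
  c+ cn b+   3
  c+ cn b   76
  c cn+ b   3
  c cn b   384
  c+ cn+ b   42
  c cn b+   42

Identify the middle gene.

cn

The two most frequent reciprocal classes, c+ cn+ b+ and c cn b, are the parental types, so the F1 was c+ cn+ b+ / c cn b.
The two rarest classes, c+ cn b+ and c cn+ b, are the double crossovers. Comparing them with the parentals, only the cn allele has switched, so cn is the middle locus and the order is b – cn – c.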